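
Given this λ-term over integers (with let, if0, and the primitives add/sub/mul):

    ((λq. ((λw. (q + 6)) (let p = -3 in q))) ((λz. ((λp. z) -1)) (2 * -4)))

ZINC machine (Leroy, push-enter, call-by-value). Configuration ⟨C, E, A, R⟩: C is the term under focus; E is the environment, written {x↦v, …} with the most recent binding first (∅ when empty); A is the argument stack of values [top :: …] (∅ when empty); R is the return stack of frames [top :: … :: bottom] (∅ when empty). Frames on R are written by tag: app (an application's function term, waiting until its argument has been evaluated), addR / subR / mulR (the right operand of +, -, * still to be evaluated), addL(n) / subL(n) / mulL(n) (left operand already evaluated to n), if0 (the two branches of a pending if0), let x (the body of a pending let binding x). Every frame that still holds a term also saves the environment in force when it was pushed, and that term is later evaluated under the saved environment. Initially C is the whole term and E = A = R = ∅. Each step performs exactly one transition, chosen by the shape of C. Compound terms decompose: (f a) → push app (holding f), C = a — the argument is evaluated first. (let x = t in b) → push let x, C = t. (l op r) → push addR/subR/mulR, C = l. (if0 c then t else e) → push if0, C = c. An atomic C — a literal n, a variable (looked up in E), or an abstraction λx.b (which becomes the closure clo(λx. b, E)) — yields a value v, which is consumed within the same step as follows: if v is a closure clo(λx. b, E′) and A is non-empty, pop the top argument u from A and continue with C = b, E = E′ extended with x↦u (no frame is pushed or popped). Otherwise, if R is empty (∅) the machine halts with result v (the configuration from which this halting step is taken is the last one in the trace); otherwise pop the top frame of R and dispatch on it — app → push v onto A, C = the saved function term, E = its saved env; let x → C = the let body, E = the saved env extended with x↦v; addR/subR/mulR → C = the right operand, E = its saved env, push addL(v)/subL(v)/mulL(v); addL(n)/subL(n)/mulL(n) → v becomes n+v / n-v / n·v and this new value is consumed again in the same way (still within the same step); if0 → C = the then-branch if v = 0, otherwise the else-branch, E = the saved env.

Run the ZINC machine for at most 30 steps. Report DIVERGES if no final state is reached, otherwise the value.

Answer: -2

Machine steps:
step 0: <C=((λq. ((λw. (q + 6)) (let p = -3 in q))) ((λz. ((λp. z) -1)) (2 * -4))), E=∅, A=∅, R=∅>
step 1: <C=((λz. ((λp. z) -1)) (2 * -4)), E=∅, A=∅, R=[app]>
step 2: <C=(2 * -4), E=∅, A=∅, R=[app :: app]>
step 3: <C=2, E=∅, A=∅, R=[mulR :: app :: app]>
step 4: <C=-4, E=∅, A=∅, R=[mulL(2) :: app :: app]>
step 5: <C=(λz. ((λp. z) -1)), E=∅, A=[-8], R=[app]>
step 6: <C=((λp. z) -1), E={z↦-8}, A=∅, R=[app]>
step 7: <C=-1, E={z↦-8}, A=∅, R=[app :: app]>
step 8: <C=(λp. z), E={z↦-8}, A=[-1], R=[app]>
step 9: <C=z, E={p↦-1, z↦-8}, A=∅, R=[app]>
step 10: <C=(λq. ((λw. (q + 6)) (let p = -3 in q))), E=∅, A=[-8], R=∅>
step 11: <C=((λw. (q + 6)) (let p = -3 in q)), E={q↦-8}, A=∅, R=∅>
step 12: <C=(let p = -3 in q), E={q↦-8}, A=∅, R=[app]>
step 13: <C=-3, E={q↦-8}, A=∅, R=[let p :: app]>
step 14: <C=q, E={p↦-3, q↦-8}, A=∅, R=[app]>
step 15: <C=(λw. (q + 6)), E={q↦-8}, A=[-8], R=∅>
step 16: <C=(q + 6), E={w↦-8, q↦-8}, A=∅, R=∅>
step 17: <C=q, E={w↦-8, q↦-8}, A=∅, R=[addR]>
step 18: <C=6, E={w↦-8, q↦-8}, A=∅, R=[addL(-8)]>
→ final value -2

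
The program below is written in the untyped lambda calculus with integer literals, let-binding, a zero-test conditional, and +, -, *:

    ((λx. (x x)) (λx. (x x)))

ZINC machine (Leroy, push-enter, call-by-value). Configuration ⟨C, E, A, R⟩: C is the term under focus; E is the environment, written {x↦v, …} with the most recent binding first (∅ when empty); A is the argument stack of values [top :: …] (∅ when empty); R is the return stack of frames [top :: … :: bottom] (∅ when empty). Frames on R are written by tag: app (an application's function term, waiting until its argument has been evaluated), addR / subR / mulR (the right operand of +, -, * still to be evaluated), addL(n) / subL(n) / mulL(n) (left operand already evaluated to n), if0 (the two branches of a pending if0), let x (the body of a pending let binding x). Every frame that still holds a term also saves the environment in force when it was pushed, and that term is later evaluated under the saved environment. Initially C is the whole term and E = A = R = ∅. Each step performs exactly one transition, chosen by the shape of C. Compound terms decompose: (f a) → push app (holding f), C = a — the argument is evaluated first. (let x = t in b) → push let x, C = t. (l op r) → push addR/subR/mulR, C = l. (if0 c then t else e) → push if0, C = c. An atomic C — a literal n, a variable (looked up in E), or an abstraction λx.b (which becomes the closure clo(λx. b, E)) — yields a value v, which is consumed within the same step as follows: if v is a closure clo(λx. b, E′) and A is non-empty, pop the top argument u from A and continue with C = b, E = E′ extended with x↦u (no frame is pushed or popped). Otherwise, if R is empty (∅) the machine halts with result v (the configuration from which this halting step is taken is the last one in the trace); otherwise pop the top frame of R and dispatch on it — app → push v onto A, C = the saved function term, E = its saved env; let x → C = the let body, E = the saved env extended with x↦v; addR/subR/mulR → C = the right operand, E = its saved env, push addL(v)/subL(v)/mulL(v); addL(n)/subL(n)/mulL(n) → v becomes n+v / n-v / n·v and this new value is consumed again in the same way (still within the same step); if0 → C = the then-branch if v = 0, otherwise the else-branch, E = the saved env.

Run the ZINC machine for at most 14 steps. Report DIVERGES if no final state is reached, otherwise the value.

[0] [C=((λx. (x x)) (λx. (x x))) | E=∅ | A=∅ | R=∅]
[1] [C=(λx. (x x)) | E=∅ | A=∅ | R=[app]]
[2] [C=(λx. (x x)) | E=∅ | A=[clo(λx. (x x), ∅)] | R=∅]
[3] [C=(x x) | E={x↦clo(λx. (x x), ∅)} | A=∅ | R=∅]
[4] [C=x | E={x↦clo(λx. (x x), ∅)} | A=∅ | R=[app]]
[5] [C=x | E={x↦clo(λx. (x x), ∅)} | A=[clo(λx. (x x), ∅)] | R=∅]
… configuration repeats with period 3 (steps 3–5 recur indefinitely) …

Answer: DIVERGES (no final state within 14 steps)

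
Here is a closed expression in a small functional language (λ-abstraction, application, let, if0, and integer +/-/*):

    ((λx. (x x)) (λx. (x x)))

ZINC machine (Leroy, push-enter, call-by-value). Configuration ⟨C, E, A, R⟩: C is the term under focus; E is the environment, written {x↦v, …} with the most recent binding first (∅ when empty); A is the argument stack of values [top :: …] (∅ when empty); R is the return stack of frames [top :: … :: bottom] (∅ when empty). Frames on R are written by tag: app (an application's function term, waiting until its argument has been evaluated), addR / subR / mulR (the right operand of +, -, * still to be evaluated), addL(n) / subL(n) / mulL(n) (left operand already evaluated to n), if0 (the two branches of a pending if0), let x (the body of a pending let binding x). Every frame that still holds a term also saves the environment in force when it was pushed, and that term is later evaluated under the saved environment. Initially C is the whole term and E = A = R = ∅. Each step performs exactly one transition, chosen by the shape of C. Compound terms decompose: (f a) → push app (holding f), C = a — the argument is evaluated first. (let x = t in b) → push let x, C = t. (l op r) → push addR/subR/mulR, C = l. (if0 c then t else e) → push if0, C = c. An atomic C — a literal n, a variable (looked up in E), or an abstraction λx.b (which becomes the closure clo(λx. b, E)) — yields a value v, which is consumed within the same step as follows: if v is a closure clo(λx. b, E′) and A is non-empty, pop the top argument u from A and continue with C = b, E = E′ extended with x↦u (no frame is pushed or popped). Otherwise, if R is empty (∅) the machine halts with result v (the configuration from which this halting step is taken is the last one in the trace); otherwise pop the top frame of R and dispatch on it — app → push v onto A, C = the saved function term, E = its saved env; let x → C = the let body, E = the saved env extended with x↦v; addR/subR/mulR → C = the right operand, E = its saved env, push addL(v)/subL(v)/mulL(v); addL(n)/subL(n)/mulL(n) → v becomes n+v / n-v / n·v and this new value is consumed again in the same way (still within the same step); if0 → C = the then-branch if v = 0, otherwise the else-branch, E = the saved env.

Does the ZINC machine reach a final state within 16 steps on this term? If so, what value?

Answer: DIVERGES (no final state within 16 steps)

Derivation:
t=0: [C=((λx. (x x)) (λx. (x x))) | E=∅ | A=∅ | R=∅]
t=1: [C=(λx. (x x)) | E=∅ | A=∅ | R=[app]]
t=2: [C=(λx. (x x)) | E=∅ | A=[clo(λx. (x x), ∅)] | R=∅]
t=3: [C=(x x) | E={x↦clo(λx. (x x), ∅)} | A=∅ | R=∅]
t=4: [C=x | E={x↦clo(λx. (x x), ∅)} | A=∅ | R=[app]]
t=5: [C=x | E={x↦clo(λx. (x x), ∅)} | A=[clo(λx. (x x), ∅)] | R=∅]
… configuration repeats with period 3 (steps 3–5 recur indefinitely) …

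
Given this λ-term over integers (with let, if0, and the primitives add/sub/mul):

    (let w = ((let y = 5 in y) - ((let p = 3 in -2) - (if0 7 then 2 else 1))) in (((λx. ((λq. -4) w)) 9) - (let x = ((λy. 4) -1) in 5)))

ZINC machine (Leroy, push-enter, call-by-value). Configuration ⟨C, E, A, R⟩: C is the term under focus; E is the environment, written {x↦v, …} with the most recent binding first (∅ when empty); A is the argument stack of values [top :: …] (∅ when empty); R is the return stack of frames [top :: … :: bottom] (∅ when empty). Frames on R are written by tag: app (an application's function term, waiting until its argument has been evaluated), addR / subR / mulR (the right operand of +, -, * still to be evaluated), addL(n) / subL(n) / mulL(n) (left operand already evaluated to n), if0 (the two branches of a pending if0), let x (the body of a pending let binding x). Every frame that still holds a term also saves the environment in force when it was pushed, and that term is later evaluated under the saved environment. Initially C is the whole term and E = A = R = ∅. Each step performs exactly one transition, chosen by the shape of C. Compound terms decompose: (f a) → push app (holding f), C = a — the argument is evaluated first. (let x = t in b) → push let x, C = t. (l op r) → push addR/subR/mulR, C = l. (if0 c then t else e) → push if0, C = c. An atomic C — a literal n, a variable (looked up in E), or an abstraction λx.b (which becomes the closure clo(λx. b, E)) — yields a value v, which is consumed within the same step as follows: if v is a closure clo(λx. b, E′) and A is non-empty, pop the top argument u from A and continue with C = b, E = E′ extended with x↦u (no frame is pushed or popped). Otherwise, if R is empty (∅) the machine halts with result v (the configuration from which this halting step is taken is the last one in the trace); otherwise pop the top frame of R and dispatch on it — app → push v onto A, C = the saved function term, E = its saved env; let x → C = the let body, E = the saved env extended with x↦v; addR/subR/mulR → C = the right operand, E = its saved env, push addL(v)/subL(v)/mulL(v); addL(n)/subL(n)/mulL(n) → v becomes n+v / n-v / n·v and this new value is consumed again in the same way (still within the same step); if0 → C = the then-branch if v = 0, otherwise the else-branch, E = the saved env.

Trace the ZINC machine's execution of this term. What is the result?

0. [C=(let w = ((let y = 5 in y) - ((let p = 3 in -2) - (if0 7 then 2 else 1))) in (((λx. ((λq. -4) w)) 9) - (let x = ((λy. 4) -1) in 5))) | E=∅ | A=∅ | R=∅]
1. [C=((let y = 5 in y) - ((let p = 3 in -2) - (if0 7 then 2 else 1))) | E=∅ | A=∅ | R=[let w]]
2. [C=(let y = 5 in y) | E=∅ | A=∅ | R=[subR :: let w]]
3. [C=5 | E=∅ | A=∅ | R=[let y :: subR :: let w]]
4. [C=y | E={y↦5} | A=∅ | R=[subR :: let w]]
5. [C=((let p = 3 in -2) - (if0 7 then 2 else 1)) | E=∅ | A=∅ | R=[subL(5) :: let w]]
6. [C=(let p = 3 in -2) | E=∅ | A=∅ | R=[subR :: subL(5) :: let w]]
7. [C=3 | E=∅ | A=∅ | R=[let p :: subR :: subL(5) :: let w]]
8. [C=-2 | E={p↦3} | A=∅ | R=[subR :: subL(5) :: let w]]
9. [C=(if0 7 then 2 else 1) | E=∅ | A=∅ | R=[subL(-2) :: subL(5) :: let w]]
10. [C=7 | E=∅ | A=∅ | R=[if0 :: subL(-2) :: subL(5) :: let w]]
11. [C=1 | E=∅ | A=∅ | R=[subL(-2) :: subL(5) :: let w]]
12. [C=(((λx. ((λq. -4) w)) 9) - (let x = ((λy. 4) -1) in 5)) | E={w↦8} | A=∅ | R=∅]
13. [C=((λx. ((λq. -4) w)) 9) | E={w↦8} | A=∅ | R=[subR]]
14. [C=9 | E={w↦8} | A=∅ | R=[app :: subR]]
15. [C=(λx. ((λq. -4) w)) | E={w↦8} | A=[9] | R=[subR]]
16. [C=((λq. -4) w) | E={x↦9, w↦8} | A=∅ | R=[subR]]
17. [C=w | E={x↦9, w↦8} | A=∅ | R=[app :: subR]]
18. [C=(λq. -4) | E={x↦9, w↦8} | A=[8] | R=[subR]]
19. [C=-4 | E={q↦8, x↦9, w↦8} | A=∅ | R=[subR]]
20. [C=(let x = ((λy. 4) -1) in 5) | E={w↦8} | A=∅ | R=[subL(-4)]]
21. [C=((λy. 4) -1) | E={w↦8} | A=∅ | R=[let x :: subL(-4)]]
22. [C=-1 | E={w↦8} | A=∅ | R=[app :: let x :: subL(-4)]]
23. [C=(λy. 4) | E={w↦8} | A=[-1] | R=[let x :: subL(-4)]]
24. [C=4 | E={y↦-1, w↦8} | A=∅ | R=[let x :: subL(-4)]]
25. [C=5 | E={x↦4, w↦8} | A=∅ | R=[subL(-4)]]
→ final value -9

Answer: -9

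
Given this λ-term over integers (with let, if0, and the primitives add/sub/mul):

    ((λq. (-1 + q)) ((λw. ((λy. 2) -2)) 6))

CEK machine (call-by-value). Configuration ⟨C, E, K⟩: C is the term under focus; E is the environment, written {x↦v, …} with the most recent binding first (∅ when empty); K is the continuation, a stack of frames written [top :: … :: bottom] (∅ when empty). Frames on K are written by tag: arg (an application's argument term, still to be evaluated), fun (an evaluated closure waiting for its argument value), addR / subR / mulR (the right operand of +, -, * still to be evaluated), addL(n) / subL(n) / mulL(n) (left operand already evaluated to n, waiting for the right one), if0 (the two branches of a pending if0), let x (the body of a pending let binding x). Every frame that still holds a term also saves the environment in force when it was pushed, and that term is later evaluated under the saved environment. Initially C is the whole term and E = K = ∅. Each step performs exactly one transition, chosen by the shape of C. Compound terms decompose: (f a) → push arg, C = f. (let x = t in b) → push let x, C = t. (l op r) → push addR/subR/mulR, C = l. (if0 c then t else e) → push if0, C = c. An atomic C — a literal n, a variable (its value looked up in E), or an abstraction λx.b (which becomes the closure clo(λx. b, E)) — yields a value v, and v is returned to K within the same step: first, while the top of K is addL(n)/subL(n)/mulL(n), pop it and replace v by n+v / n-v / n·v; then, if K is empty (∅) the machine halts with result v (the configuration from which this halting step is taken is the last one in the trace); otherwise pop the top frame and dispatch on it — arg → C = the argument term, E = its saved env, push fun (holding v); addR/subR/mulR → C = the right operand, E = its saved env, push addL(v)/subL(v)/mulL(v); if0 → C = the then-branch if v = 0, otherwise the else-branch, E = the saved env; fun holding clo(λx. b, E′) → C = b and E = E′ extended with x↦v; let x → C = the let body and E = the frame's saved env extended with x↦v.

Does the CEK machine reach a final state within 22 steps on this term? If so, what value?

0. [C=((λq. (-1 + q)) ((λw. ((λy. 2) -2)) 6)) | E=∅ | K=∅]
1. [C=(λq. (-1 + q)) | E=∅ | K=[arg]]
2. [C=((λw. ((λy. 2) -2)) 6) | E=∅ | K=[fun]]
3. [C=(λw. ((λy. 2) -2)) | E=∅ | K=[arg :: fun]]
4. [C=6 | E=∅ | K=[fun :: fun]]
5. [C=((λy. 2) -2) | E={w↦6} | K=[fun]]
6. [C=(λy. 2) | E={w↦6} | K=[arg :: fun]]
7. [C=-2 | E={w↦6} | K=[fun :: fun]]
8. [C=2 | E={y↦-2, w↦6} | K=[fun]]
9. [C=(-1 + q) | E={q↦2} | K=∅]
10. [C=-1 | E={q↦2} | K=[addR]]
11. [C=q | E={q↦2} | K=[addL(-1)]]
→ final value 1

Answer: 1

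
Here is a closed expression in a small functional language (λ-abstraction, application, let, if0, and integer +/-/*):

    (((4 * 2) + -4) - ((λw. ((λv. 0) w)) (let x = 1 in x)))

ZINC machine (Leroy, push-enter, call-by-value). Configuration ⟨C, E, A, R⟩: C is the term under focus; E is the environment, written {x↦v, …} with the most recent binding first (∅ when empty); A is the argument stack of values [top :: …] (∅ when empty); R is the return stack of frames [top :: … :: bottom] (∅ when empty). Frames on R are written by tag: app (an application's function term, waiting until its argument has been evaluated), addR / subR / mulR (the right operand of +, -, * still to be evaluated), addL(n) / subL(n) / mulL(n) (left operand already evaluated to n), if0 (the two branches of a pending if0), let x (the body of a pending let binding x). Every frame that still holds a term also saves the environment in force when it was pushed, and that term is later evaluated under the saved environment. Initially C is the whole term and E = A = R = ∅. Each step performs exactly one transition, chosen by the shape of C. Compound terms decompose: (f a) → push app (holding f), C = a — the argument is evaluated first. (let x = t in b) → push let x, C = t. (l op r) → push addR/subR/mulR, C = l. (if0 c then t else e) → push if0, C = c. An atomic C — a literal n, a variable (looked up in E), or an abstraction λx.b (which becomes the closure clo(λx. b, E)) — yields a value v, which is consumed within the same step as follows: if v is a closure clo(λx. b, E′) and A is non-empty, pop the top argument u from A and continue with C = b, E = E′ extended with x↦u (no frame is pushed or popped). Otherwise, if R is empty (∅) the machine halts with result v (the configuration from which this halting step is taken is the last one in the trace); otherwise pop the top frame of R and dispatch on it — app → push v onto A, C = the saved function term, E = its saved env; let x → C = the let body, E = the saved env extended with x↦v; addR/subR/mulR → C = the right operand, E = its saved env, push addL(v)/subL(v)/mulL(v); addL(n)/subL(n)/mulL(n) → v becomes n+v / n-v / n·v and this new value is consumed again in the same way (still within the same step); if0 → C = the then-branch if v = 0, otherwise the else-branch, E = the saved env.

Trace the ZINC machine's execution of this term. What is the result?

0. ⟨C=(((4 * 2) + -4) - ((λw. ((λv. 0) w)) (let x = 1 in x))); E=∅; A=∅; R=∅⟩
1. ⟨C=((4 * 2) + -4); E=∅; A=∅; R=[subR]⟩
2. ⟨C=(4 * 2); E=∅; A=∅; R=[addR :: subR]⟩
3. ⟨C=4; E=∅; A=∅; R=[mulR :: addR :: subR]⟩
4. ⟨C=2; E=∅; A=∅; R=[mulL(4) :: addR :: subR]⟩
5. ⟨C=-4; E=∅; A=∅; R=[addL(8) :: subR]⟩
6. ⟨C=((λw. ((λv. 0) w)) (let x = 1 in x)); E=∅; A=∅; R=[subL(4)]⟩
7. ⟨C=(let x = 1 in x); E=∅; A=∅; R=[app :: subL(4)]⟩
8. ⟨C=1; E=∅; A=∅; R=[let x :: app :: subL(4)]⟩
9. ⟨C=x; E={x↦1}; A=∅; R=[app :: subL(4)]⟩
10. ⟨C=(λw. ((λv. 0) w)); E=∅; A=[1]; R=[subL(4)]⟩
11. ⟨C=((λv. 0) w); E={w↦1}; A=∅; R=[subL(4)]⟩
12. ⟨C=w; E={w↦1}; A=∅; R=[app :: subL(4)]⟩
13. ⟨C=(λv. 0); E={w↦1}; A=[1]; R=[subL(4)]⟩
14. ⟨C=0; E={v↦1, w↦1}; A=∅; R=[subL(4)]⟩
→ final value 4

Answer: 4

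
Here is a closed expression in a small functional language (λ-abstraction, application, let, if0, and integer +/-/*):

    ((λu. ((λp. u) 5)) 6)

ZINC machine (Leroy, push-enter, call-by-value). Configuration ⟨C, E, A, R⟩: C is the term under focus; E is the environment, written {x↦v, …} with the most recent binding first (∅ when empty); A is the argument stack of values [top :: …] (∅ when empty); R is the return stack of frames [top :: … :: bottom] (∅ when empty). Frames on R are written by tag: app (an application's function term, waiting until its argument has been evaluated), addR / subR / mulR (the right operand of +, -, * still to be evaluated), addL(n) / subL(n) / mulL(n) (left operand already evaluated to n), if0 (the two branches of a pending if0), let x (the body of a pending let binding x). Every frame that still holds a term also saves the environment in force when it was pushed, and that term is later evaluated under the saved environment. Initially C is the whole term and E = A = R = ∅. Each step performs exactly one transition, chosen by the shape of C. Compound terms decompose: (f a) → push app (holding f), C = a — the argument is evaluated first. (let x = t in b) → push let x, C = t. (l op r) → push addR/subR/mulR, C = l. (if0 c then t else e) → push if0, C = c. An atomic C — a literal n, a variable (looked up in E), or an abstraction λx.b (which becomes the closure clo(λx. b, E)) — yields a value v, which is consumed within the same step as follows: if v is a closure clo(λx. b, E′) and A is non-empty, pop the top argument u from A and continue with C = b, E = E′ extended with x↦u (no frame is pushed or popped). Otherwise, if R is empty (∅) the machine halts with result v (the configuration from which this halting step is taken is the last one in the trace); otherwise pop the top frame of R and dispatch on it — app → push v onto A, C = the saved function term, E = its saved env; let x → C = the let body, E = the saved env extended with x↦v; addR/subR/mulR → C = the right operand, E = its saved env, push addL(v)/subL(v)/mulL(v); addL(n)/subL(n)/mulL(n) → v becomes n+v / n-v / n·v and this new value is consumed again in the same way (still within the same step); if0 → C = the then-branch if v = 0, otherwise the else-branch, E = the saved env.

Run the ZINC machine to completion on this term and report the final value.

Answer: 6

Derivation:
step 0: <C=((λu. ((λp. u) 5)) 6), E=∅, A=∅, R=∅>
step 1: <C=6, E=∅, A=∅, R=[app]>
step 2: <C=(λu. ((λp. u) 5)), E=∅, A=[6], R=∅>
step 3: <C=((λp. u) 5), E={u↦6}, A=∅, R=∅>
step 4: <C=5, E={u↦6}, A=∅, R=[app]>
step 5: <C=(λp. u), E={u↦6}, A=[5], R=∅>
step 6: <C=u, E={p↦5, u↦6}, A=∅, R=∅>
→ final value 6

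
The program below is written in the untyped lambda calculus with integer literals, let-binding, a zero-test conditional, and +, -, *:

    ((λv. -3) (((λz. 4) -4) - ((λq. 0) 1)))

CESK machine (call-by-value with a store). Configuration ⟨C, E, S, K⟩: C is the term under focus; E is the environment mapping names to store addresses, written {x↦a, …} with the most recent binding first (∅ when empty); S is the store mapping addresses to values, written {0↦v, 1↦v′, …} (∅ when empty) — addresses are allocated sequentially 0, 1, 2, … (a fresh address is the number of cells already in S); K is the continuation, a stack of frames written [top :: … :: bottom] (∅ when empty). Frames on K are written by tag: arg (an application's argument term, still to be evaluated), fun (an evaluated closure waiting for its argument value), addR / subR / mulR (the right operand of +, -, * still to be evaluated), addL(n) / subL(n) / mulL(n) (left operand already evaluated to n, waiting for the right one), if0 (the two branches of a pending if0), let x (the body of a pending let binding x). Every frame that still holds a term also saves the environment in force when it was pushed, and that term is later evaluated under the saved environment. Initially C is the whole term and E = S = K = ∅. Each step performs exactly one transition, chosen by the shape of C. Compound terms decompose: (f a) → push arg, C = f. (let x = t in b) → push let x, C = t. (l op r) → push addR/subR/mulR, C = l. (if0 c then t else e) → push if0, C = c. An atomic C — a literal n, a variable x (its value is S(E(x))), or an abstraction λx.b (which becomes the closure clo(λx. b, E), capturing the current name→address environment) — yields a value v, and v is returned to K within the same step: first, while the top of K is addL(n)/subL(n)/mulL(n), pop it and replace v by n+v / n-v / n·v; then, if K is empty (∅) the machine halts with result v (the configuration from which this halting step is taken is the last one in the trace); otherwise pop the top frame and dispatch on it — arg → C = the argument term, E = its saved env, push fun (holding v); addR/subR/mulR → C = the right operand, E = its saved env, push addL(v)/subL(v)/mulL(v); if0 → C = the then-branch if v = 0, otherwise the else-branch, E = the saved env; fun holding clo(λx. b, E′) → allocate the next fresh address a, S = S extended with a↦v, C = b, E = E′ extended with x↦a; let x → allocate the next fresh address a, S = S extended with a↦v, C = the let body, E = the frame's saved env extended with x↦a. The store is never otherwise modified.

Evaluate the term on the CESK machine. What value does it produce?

[0] [C=((λv. -3) (((λz. 4) -4) - ((λq. 0) 1))) | E=∅ | S=∅ | K=∅]
[1] [C=(λv. -3) | E=∅ | S=∅ | K=[arg]]
[2] [C=(((λz. 4) -4) - ((λq. 0) 1)) | E=∅ | S=∅ | K=[fun]]
[3] [C=((λz. 4) -4) | E=∅ | S=∅ | K=[subR :: fun]]
[4] [C=(λz. 4) | E=∅ | S=∅ | K=[arg :: subR :: fun]]
[5] [C=-4 | E=∅ | S=∅ | K=[fun :: subR :: fun]]
[6] [C=4 | E={z↦0} | S={0↦-4} | K=[subR :: fun]]
[7] [C=((λq. 0) 1) | E=∅ | S={0↦-4} | K=[subL(4) :: fun]]
[8] [C=(λq. 0) | E=∅ | S={0↦-4} | K=[arg :: subL(4) :: fun]]
[9] [C=1 | E=∅ | S={0↦-4} | K=[fun :: subL(4) :: fun]]
[10] [C=0 | E={q↦1} | S={0↦-4, 1↦1} | K=[subL(4) :: fun]]
[11] [C=-3 | E={v↦2} | S={0↦-4, 1↦1, 2↦4} | K=∅]
→ final value -3

Answer: -3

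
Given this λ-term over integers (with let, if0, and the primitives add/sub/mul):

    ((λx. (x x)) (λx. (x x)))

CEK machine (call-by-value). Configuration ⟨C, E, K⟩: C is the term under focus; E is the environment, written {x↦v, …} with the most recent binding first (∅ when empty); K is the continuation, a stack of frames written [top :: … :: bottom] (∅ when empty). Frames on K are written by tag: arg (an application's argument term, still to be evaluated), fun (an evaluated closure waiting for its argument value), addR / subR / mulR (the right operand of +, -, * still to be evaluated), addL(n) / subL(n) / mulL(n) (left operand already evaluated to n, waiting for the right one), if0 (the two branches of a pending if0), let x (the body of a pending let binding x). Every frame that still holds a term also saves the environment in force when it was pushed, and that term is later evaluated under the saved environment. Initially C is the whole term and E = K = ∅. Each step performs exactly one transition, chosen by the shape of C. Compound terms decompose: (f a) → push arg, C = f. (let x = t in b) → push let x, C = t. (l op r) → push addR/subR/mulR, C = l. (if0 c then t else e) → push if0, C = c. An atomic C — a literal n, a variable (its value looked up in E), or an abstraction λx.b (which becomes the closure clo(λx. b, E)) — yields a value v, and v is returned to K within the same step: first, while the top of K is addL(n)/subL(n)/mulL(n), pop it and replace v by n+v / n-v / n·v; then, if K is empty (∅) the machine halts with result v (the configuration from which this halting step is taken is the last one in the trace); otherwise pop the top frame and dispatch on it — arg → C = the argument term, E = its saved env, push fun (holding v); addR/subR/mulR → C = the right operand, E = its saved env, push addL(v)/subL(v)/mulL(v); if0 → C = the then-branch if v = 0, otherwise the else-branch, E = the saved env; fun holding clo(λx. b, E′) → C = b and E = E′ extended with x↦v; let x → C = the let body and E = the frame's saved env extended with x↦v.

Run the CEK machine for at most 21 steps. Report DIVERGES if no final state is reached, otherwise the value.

Answer: DIVERGES (no final state within 21 steps)

Derivation:
[0] [C=((λx. (x x)) (λx. (x x))) | E=∅ | K=∅]
[1] [C=(λx. (x x)) | E=∅ | K=[arg]]
[2] [C=(λx. (x x)) | E=∅ | K=[fun]]
[3] [C=(x x) | E={x↦clo(λx. (x x), ∅)} | K=∅]
[4] [C=x | E={x↦clo(λx. (x x), ∅)} | K=[arg]]
[5] [C=x | E={x↦clo(λx. (x x), ∅)} | K=[fun]]
… configuration repeats with period 3 (steps 3–5 recur indefinitely) …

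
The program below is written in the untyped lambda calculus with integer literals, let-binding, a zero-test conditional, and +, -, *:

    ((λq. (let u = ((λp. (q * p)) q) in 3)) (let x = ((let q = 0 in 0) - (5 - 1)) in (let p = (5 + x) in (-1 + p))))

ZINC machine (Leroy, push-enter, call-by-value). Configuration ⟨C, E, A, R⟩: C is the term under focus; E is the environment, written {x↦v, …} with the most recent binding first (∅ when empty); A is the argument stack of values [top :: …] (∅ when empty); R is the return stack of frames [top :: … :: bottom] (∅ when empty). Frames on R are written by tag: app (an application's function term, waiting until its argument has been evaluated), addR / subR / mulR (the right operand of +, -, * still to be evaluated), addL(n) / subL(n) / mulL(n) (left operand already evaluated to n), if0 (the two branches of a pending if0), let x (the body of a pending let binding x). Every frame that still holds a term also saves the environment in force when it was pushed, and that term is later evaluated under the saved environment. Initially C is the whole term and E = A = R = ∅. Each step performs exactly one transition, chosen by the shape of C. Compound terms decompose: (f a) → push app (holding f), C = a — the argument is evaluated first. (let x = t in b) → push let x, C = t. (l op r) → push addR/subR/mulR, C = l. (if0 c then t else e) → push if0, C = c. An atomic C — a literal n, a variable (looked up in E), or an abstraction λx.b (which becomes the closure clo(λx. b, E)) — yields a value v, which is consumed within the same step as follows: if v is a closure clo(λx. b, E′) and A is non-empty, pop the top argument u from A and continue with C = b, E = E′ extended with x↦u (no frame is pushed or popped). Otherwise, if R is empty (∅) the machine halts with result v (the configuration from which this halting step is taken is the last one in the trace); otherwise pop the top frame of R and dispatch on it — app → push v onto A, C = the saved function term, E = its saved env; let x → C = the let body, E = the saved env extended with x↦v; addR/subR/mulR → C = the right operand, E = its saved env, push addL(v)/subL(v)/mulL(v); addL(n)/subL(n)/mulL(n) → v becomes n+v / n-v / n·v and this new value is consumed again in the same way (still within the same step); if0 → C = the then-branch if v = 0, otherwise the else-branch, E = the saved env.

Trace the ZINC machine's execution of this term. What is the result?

0. [C=((λq. (let u = ((λp. (q * p)) q) in 3)) (let x = ((let q = 0 in 0) - (5 - 1)) in (let p = (5 + x) in (-1 + p)))) | E=∅ | A=∅ | R=∅]
1. [C=(let x = ((let q = 0 in 0) - (5 - 1)) in (let p = (5 + x) in (-1 + p))) | E=∅ | A=∅ | R=[app]]
2. [C=((let q = 0 in 0) - (5 - 1)) | E=∅ | A=∅ | R=[let x :: app]]
3. [C=(let q = 0 in 0) | E=∅ | A=∅ | R=[subR :: let x :: app]]
4. [C=0 | E=∅ | A=∅ | R=[let q :: subR :: let x :: app]]
5. [C=0 | E={q↦0} | A=∅ | R=[subR :: let x :: app]]
6. [C=(5 - 1) | E=∅ | A=∅ | R=[subL(0) :: let x :: app]]
7. [C=5 | E=∅ | A=∅ | R=[subR :: subL(0) :: let x :: app]]
8. [C=1 | E=∅ | A=∅ | R=[subL(5) :: subL(0) :: let x :: app]]
9. [C=(let p = (5 + x) in (-1 + p)) | E={x↦-4} | A=∅ | R=[app]]
10. [C=(5 + x) | E={x↦-4} | A=∅ | R=[let p :: app]]
11. [C=5 | E={x↦-4} | A=∅ | R=[addR :: let p :: app]]
12. [C=x | E={x↦-4} | A=∅ | R=[addL(5) :: let p :: app]]
13. [C=(-1 + p) | E={p↦1, x↦-4} | A=∅ | R=[app]]
14. [C=-1 | E={p↦1, x↦-4} | A=∅ | R=[addR :: app]]
15. [C=p | E={p↦1, x↦-4} | A=∅ | R=[addL(-1) :: app]]
16. [C=(λq. (let u = ((λp. (q * p)) q) in 3)) | E=∅ | A=[0] | R=∅]
17. [C=(let u = ((λp. (q * p)) q) in 3) | E={q↦0} | A=∅ | R=∅]
18. [C=((λp. (q * p)) q) | E={q↦0} | A=∅ | R=[let u]]
19. [C=q | E={q↦0} | A=∅ | R=[app :: let u]]
20. [C=(λp. (q * p)) | E={q↦0} | A=[0] | R=[let u]]
21. [C=(q * p) | E={p↦0, q↦0} | A=∅ | R=[let u]]
22. [C=q | E={p↦0, q↦0} | A=∅ | R=[mulR :: let u]]
23. [C=p | E={p↦0, q↦0} | A=∅ | R=[mulL(0) :: let u]]
24. [C=3 | E={u↦0, q↦0} | A=∅ | R=∅]
→ final value 3

Answer: 3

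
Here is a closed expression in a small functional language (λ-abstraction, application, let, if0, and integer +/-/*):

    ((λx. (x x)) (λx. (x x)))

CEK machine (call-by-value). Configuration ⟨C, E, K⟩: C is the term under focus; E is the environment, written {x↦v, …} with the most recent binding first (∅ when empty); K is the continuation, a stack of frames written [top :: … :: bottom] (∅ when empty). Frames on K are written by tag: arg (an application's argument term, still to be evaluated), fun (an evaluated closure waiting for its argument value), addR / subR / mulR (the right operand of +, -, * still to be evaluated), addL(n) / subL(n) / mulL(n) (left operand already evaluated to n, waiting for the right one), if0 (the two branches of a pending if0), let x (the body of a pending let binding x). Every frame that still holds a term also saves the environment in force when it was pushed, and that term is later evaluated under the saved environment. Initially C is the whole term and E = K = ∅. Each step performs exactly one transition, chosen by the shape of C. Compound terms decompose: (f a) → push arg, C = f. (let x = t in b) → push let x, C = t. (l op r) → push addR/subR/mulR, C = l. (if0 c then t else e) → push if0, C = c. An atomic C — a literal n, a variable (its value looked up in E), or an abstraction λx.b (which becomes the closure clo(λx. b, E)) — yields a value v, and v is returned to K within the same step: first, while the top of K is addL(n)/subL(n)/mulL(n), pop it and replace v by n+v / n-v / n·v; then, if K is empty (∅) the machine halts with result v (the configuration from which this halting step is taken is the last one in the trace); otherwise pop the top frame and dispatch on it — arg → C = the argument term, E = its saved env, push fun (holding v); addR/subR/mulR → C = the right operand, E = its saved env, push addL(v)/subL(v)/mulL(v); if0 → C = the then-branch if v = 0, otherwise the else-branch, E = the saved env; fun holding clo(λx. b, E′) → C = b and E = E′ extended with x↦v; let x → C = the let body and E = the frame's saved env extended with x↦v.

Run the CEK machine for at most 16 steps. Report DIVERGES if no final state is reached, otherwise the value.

0. ⟨C=((λx. (x x)) (λx. (x x))); E=∅; K=∅⟩
1. ⟨C=(λx. (x x)); E=∅; K=[arg]⟩
2. ⟨C=(λx. (x x)); E=∅; K=[fun]⟩
3. ⟨C=(x x); E={x↦clo(λx. (x x), ∅)}; K=∅⟩
4. ⟨C=x; E={x↦clo(λx. (x x), ∅)}; K=[arg]⟩
5. ⟨C=x; E={x↦clo(λx. (x x), ∅)}; K=[fun]⟩
… configuration repeats with period 3 (steps 3–5 recur indefinitely) …

Answer: DIVERGES (no final state within 16 steps)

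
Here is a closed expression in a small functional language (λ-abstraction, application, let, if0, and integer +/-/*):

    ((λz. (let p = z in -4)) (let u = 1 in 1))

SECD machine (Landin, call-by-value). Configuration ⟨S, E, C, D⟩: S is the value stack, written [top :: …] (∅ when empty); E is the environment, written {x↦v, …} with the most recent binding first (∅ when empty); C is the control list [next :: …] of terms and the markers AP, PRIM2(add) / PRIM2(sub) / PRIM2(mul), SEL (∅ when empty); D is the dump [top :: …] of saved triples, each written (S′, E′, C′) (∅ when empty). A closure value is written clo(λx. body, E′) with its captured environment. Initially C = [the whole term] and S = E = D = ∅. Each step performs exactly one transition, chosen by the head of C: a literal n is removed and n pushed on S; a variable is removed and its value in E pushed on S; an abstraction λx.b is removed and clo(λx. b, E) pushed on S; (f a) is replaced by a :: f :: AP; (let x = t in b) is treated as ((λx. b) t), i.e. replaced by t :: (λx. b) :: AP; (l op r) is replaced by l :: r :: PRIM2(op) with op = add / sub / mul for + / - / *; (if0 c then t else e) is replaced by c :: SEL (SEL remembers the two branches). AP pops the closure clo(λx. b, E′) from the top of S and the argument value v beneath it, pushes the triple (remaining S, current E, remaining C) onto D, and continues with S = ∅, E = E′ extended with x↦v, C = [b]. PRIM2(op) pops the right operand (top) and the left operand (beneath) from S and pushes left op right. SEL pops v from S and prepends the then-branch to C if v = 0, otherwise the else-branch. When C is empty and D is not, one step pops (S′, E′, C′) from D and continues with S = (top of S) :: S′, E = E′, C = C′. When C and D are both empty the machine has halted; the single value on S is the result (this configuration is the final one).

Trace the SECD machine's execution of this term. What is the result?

t=0: [S=∅ | E=∅ | C=[((λz. (let p = z in -4)) (let u = 1 in 1))] | D=∅]
t=1: [S=∅ | E=∅ | C=[(let u = 1 in 1) :: (λz. (let p = z in -4)) :: AP] | D=∅]
t=2: [S=∅ | E=∅ | C=[1 :: (λu. 1) :: AP :: (λz. (let p = z in -4)) :: AP] | D=∅]
t=3: [S=[1] | E=∅ | C=[(λu. 1) :: AP :: (λz. (let p = z in -4)) :: AP] | D=∅]
t=4: [S=[clo(λu. 1, ∅) :: 1] | E=∅ | C=[AP :: (λz. (let p = z in -4)) :: AP] | D=∅]
t=5: [S=∅ | E={u↦1} | C=[1] | D=[(∅, ∅, [(λz. (let p = z in -4)) :: AP])]]
t=6: [S=[1] | E={u↦1} | C=∅ | D=[(∅, ∅, [(λz. (let p = z in -4)) :: AP])]]
t=7: [S=[1] | E=∅ | C=[(λz. (let p = z in -4)) :: AP] | D=∅]
t=8: [S=[clo(λz. (let p = z in -4), ∅) :: 1] | E=∅ | C=[AP] | D=∅]
t=9: [S=∅ | E={z↦1} | C=[(let p = z in -4)] | D=[(∅, ∅, ∅)]]
t=10: [S=∅ | E={z↦1} | C=[z :: (λp. -4) :: AP] | D=[(∅, ∅, ∅)]]
t=11: [S=[1] | E={z↦1} | C=[(λp. -4) :: AP] | D=[(∅, ∅, ∅)]]
t=12: [S=[clo(λp. -4, {z↦1}) :: 1] | E={z↦1} | C=[AP] | D=[(∅, ∅, ∅)]]
t=13: [S=∅ | E={p↦1, z↦1} | C=[-4] | D=[(∅, {z↦1}, ∅) :: (∅, ∅, ∅)]]
t=14: [S=[-4] | E={p↦1, z↦1} | C=∅ | D=[(∅, {z↦1}, ∅) :: (∅, ∅, ∅)]]
t=15: [S=[-4] | E={z↦1} | C=∅ | D=[(∅, ∅, ∅)]]
t=16: [S=[-4] | E=∅ | C=∅ | D=∅]
→ final value -4

Answer: -4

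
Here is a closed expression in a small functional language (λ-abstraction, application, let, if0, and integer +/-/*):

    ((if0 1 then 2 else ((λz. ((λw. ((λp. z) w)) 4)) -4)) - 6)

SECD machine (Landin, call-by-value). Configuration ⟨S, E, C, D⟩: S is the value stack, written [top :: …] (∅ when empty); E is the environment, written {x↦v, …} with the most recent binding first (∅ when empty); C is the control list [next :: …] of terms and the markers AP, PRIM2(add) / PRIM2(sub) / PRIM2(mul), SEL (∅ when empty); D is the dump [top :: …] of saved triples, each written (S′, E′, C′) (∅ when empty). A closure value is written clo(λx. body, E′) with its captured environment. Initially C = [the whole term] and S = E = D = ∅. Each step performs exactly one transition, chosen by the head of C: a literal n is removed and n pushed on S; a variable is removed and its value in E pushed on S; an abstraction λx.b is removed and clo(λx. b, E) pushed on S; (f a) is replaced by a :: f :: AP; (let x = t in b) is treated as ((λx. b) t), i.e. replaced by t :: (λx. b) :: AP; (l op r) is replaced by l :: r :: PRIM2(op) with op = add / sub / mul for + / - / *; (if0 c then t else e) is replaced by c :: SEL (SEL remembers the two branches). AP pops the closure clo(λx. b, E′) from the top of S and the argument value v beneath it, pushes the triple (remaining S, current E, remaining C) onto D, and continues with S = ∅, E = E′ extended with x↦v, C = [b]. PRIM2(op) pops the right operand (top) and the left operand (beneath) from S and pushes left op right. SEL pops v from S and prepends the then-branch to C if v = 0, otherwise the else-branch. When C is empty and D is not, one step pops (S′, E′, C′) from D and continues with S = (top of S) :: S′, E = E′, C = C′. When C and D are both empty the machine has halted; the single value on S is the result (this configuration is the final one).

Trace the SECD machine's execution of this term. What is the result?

Answer: -10

Machine steps:
t=0: [S=∅ | E=∅ | C=[((if0 1 then 2 else ((λz. ((λw. ((λp. z) w)) 4)) -4)) - 6)] | D=∅]
t=1: [S=∅ | E=∅ | C=[(if0 1 then 2 else ((λz. ((λw. ((λp. z) w)) 4)) -4)) :: 6 :: PRIM2(sub)] | D=∅]
t=2: [S=∅ | E=∅ | C=[1 :: SEL :: 6 :: PRIM2(sub)] | D=∅]
t=3: [S=[1] | E=∅ | C=[SEL :: 6 :: PRIM2(sub)] | D=∅]
t=4: [S=∅ | E=∅ | C=[((λz. ((λw. ((λp. z) w)) 4)) -4) :: 6 :: PRIM2(sub)] | D=∅]
t=5: [S=∅ | E=∅ | C=[-4 :: (λz. ((λw. ((λp. z) w)) 4)) :: AP :: 6 :: PRIM2(sub)] | D=∅]
t=6: [S=[-4] | E=∅ | C=[(λz. ((λw. ((λp. z) w)) 4)) :: AP :: 6 :: PRIM2(sub)] | D=∅]
t=7: [S=[clo(λz. ((λw. ((λp. z) w)) 4), ∅) :: -4] | E=∅ | C=[AP :: 6 :: PRIM2(sub)] | D=∅]
t=8: [S=∅ | E={z↦-4} | C=[((λw. ((λp. z) w)) 4)] | D=[(∅, ∅, [6 :: PRIM2(sub)])]]
t=9: [S=∅ | E={z↦-4} | C=[4 :: (λw. ((λp. z) w)) :: AP] | D=[(∅, ∅, [6 :: PRIM2(sub)])]]
t=10: [S=[4] | E={z↦-4} | C=[(λw. ((λp. z) w)) :: AP] | D=[(∅, ∅, [6 :: PRIM2(sub)])]]
t=11: [S=[clo(λw. ((λp. z) w), {z↦-4}) :: 4] | E={z↦-4} | C=[AP] | D=[(∅, ∅, [6 :: PRIM2(sub)])]]
t=12: [S=∅ | E={w↦4, z↦-4} | C=[((λp. z) w)] | D=[(∅, {z↦-4}, ∅) :: (∅, ∅, [6 :: PRIM2(sub)])]]
t=13: [S=∅ | E={w↦4, z↦-4} | C=[w :: (λp. z) :: AP] | D=[(∅, {z↦-4}, ∅) :: (∅, ∅, [6 :: PRIM2(sub)])]]
t=14: [S=[4] | E={w↦4, z↦-4} | C=[(λp. z) :: AP] | D=[(∅, {z↦-4}, ∅) :: (∅, ∅, [6 :: PRIM2(sub)])]]
t=15: [S=[clo(λp. z, {w↦4, z↦-4}) :: 4] | E={w↦4, z↦-4} | C=[AP] | D=[(∅, {z↦-4}, ∅) :: (∅, ∅, [6 :: PRIM2(sub)])]]
t=16: [S=∅ | E={p↦4, w↦4, z↦-4} | C=[z] | D=[(∅, {w↦4, z↦-4}, ∅) :: (∅, {z↦-4}, ∅) :: (∅, ∅, [6 :: PRIM2(sub)])]]
t=17: [S=[-4] | E={p↦4, w↦4, z↦-4} | C=∅ | D=[(∅, {w↦4, z↦-4}, ∅) :: (∅, {z↦-4}, ∅) :: (∅, ∅, [6 :: PRIM2(sub)])]]
t=18: [S=[-4] | E={w↦4, z↦-4} | C=∅ | D=[(∅, {z↦-4}, ∅) :: (∅, ∅, [6 :: PRIM2(sub)])]]
t=19: [S=[-4] | E={z↦-4} | C=∅ | D=[(∅, ∅, [6 :: PRIM2(sub)])]]
t=20: [S=[-4] | E=∅ | C=[6 :: PRIM2(sub)] | D=∅]
t=21: [S=[6 :: -4] | E=∅ | C=[PRIM2(sub)] | D=∅]
t=22: [S=[-10] | E=∅ | C=∅ | D=∅]
→ final value -10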